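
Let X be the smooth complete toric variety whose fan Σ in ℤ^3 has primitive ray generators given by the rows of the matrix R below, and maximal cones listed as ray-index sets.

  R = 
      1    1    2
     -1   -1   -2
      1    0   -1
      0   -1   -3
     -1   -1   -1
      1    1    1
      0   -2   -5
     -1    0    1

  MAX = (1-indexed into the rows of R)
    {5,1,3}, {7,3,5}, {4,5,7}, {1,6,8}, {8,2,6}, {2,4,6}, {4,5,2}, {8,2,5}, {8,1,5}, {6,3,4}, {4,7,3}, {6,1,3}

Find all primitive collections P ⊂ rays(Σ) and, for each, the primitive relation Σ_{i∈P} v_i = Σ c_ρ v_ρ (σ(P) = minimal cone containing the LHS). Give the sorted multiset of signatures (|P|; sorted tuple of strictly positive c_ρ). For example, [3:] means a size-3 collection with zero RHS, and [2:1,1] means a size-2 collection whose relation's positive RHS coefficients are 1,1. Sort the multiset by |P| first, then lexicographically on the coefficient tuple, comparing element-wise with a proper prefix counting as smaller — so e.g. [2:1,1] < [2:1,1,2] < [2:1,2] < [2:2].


Minimal non-faces — 11 found among 8 rays, 12 max cones:

  • {1,2}:  v_{1} + v_{2} = 0  ⇒ sig = [2:]
  • {3,8}:  v_{3} + v_{8} = 0  ⇒ sig = [2:]
  • {5,6}:  v_{5} + v_{6} = 0  ⇒ sig = [2:]
  • {1,4}:  v_{1} + v_{4} = v_{3}  ⇒ sig = [2:1]
  • {2,3}:  v_{2} + v_{3} = v_{4}  ⇒ sig = [2:1]
  • {4,8}:  v_{4} + v_{8} = v_{2}  ⇒ sig = [2:1]
  • {6,7}:  v_{6} + v_{7} = v_{3} + v_{4}  ⇒ sig = [2:1,1]
  • {7,8}:  v_{7} + v_{8} = v_{4} + v_{5}  ⇒ sig = [2:1,1]
  • {1,7}:  v_{1} + v_{7} = 2·v_{3} + v_{5}  ⇒ sig = [2:1,2]
  • {2,7}:  v_{2} + v_{7} = 2·v_{4} + v_{5}  ⇒ sig = [2:1,2]
  • {3,4,5}:  v_{3} + v_{4} + v_{5} = v_{7}  ⇒ sig = [3:1]

Hence PRS(X_Σ) =
{ [2:] ×3,  [2:1] ×3,  [2:1,1] ×2,  [2:1,2] ×2,  [3:1] }


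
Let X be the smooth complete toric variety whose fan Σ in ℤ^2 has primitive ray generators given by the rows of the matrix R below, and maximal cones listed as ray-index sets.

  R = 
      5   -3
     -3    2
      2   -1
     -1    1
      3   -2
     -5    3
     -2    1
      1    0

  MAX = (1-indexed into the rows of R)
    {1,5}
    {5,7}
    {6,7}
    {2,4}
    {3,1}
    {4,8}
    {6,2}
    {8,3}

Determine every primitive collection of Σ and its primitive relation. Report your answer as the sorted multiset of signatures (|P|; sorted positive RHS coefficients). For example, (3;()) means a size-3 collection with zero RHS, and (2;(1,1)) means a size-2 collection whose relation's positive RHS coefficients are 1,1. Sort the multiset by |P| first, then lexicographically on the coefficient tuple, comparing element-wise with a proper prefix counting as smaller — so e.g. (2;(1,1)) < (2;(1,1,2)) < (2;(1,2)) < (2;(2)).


Δ(Σ) — 8 vertices, 20 min non-faces:

  P={1,6}:  v_{1} + v_{6} = 0  →  sig = (2;())
  P={2,5}:  v_{2} + v_{5} = 0  →  sig = (2;())
  P={3,7}:  v_{3} + v_{7} = 0  →  sig = (2;())
  P={1,2}:  v_{1} + v_{2} = v_{3}  →  sig = (2;(1))
  P={1,7}:  v_{1} + v_{7} = v_{5}  →  sig = (2;(1))
  P={2,3}:  v_{2} + v_{3} = v_{4}  →  sig = (2;(1))
  P={2,7}:  v_{2} + v_{7} = v_{6}  →  sig = (2;(1))
  P={3,4}:  v_{3} + v_{4} = v_{8}  →  sig = (2;(1))
  P={3,5}:  v_{3} + v_{5} = v_{1}  →  sig = (2;(1))
  P={3,6}:  v_{3} + v_{6} = v_{2}  →  sig = (2;(1))
  P={4,5}:  v_{4} + v_{5} = v_{3}  →  sig = (2;(1))
  P={4,7}:  v_{4} + v_{7} = v_{2}  →  sig = (2;(1))
  P={5,6}:  v_{5} + v_{6} = v_{7}  →  sig = (2;(1))
  P={7,8}:  v_{7} + v_{8} = v_{4}  →  sig = (2;(1))
  P={6,8}:  v_{6} + v_{8} = v_{2} + v_{4}  →  sig = (2;(1,1))
  P={1,4}:  v_{1} + v_{4} = 2·v_{3}  →  sig = (2;(2))
  P={2,8}:  v_{2} + v_{8} = 2·v_{4}  →  sig = (2;(2))
  P={4,6}:  v_{4} + v_{6} = 2·v_{2}  →  sig = (2;(2))
  P={5,8}:  v_{5} + v_{8} = 2·v_{3}  →  sig = (2;(2))
  P={1,8}:  v_{1} + v_{8} = 3·v_{3}  →  sig = (2;(3))

Sorted signature multiset PRS(X):
    (2;())
    (2;())
    (2;())
    (2;(1))
    (2;(1))
    (2;(1))
    (2;(1))
    (2;(1))
    (2;(1))
    (2;(1))
    (2;(1))
    (2;(1))
    (2;(1))
    (2;(1))
    (2;(1,1))
    (2;(2))
    (2;(2))
    (2;(2))
    (2;(2))
    (2;(3))


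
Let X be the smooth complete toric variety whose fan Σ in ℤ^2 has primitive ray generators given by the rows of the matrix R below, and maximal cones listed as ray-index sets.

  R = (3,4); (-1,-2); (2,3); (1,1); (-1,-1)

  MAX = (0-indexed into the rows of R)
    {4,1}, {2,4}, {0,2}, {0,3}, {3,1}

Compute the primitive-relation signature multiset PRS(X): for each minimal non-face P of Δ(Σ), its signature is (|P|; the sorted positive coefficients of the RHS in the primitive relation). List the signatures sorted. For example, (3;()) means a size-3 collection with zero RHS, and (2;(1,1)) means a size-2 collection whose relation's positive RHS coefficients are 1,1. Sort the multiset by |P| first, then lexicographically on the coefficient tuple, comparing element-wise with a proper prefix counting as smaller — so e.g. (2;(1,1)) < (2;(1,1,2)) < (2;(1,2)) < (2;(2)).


5 collections generate NE(X_Σ); each relation:

  P={3,4}:  v_{3} + v_{4} = 0 ; sig = (2;())
  P={0,4}:  v_{0} + v_{4} = v_{2} ; sig = (2;(1))
  P={1,2}:  v_{1} + v_{2} = v_{3} ; sig = (2;(1))
  P={2,3}:  v_{2} + v_{3} = v_{0} ; sig = (2;(1))
  P={0,1}:  v_{0} + v_{1} = 2·v_{3} ; sig = (2;(2))

Sorted signature multiset PRS(X):
    (2;())
    (2;(1))
    (2;(1))
    (2;(1))
    (2;(2))


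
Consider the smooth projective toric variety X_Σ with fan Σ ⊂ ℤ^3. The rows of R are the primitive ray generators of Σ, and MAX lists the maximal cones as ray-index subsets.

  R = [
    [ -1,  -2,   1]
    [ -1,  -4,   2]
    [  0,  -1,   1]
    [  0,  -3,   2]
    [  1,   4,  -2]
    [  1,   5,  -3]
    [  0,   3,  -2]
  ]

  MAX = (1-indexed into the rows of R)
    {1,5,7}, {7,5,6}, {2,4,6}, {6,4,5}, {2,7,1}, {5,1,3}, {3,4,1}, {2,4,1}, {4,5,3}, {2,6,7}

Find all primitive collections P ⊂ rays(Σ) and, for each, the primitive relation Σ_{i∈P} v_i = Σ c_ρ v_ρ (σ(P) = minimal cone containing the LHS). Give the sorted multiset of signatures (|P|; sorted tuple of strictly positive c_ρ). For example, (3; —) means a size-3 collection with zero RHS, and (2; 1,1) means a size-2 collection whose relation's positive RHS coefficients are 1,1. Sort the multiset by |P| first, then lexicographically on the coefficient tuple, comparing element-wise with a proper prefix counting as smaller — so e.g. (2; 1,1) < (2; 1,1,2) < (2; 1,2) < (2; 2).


7 collections generate NE(X_Σ); each relation:

  {2,5}:  v_{2} + v_{5} = 0  so sig = (2; —)
  {4,7}:  v_{4} + v_{7} = 0  so sig = (2; —)
  {1,6}:  v_{1} + v_{6} = v_{7}  so sig = (2; 1)
  {3,6}:  v_{3} + v_{6} = v_{5}  so sig = (2; 1)
  {2,3}:  v_{2} + v_{3} = v_{1} + v_{4}  so sig = (2; 1,1)
  {3,7}:  v_{3} + v_{7} = v_{1} + v_{5}  so sig = (2; 1,1)
  {1,4,5}:  v_{1} + v_{4} + v_{5} = v_{3}  so sig = (3; 1)

Sorted signature multiset PRS(X):
    (2; —)
    (2; —)
    (2; 1)
    (2; 1)
    (2; 1,1)
    (2; 1,1)
    (3; 1)


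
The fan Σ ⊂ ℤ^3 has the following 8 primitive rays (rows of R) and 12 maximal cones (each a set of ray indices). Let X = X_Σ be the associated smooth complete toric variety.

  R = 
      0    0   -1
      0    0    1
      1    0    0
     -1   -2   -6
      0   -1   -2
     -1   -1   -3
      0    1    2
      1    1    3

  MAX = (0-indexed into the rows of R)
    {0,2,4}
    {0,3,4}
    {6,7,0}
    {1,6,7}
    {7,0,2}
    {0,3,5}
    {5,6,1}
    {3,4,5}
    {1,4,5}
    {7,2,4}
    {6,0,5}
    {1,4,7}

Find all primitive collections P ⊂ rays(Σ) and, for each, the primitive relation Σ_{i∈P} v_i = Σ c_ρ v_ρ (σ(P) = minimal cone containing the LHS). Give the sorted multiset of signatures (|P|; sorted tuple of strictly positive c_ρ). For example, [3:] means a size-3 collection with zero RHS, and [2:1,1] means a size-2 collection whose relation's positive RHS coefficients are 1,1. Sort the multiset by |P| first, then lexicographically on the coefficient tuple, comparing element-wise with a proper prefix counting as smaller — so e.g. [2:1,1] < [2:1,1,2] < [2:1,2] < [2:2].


Minimal non-faces — 12 found among 8 rays, 12 max cones:

  P={0,1}:  v_{0} + v_{1} = 0  so sig = [2:]
  P={4,6}:  v_{4} + v_{6} = 0  so sig = [2:]
  P={5,7}:  v_{5} + v_{7} = 0  so sig = [2:]
  P={1,2}:  v_{1} + v_{2} = v_{4} + v_{7}  so sig = [2:1,1]
  P={1,3}:  v_{1} + v_{3} = v_{4} + v_{5}  so sig = [2:1,1]
  P={2,5}:  v_{2} + v_{5} = v_{0} + v_{4}  so sig = [2:1,1]
  P={2,6}:  v_{2} + v_{6} = v_{0} + v_{7}  so sig = [2:1,1]
  P={3,6}:  v_{3} + v_{6} = v_{0} + v_{5}  so sig = [2:1,1]
  P={3,7}:  v_{3} + v_{7} = v_{0} + v_{4}  so sig = [2:1,1]
  P={2,3}:  v_{2} + v_{3} = 2·v_{0} + 2·v_{4}  so sig = [2:2,2]
  P={0,4,5}:  v_{0} + v_{4} + v_{5} = v_{3}  so sig = [3:1]
  P={0,4,7}:  v_{0} + v_{4} + v_{7} = v_{2}  so sig = [3:1]

so the primitive-relation signature multiset is
    |P|=2: 10 collections, coeffs (), (), (), (1,1), (1,1), (1,1), (1,1), (1,1), (1,1), (2,2)
    |P|=3: 2 collections, coeffs (1), (1)


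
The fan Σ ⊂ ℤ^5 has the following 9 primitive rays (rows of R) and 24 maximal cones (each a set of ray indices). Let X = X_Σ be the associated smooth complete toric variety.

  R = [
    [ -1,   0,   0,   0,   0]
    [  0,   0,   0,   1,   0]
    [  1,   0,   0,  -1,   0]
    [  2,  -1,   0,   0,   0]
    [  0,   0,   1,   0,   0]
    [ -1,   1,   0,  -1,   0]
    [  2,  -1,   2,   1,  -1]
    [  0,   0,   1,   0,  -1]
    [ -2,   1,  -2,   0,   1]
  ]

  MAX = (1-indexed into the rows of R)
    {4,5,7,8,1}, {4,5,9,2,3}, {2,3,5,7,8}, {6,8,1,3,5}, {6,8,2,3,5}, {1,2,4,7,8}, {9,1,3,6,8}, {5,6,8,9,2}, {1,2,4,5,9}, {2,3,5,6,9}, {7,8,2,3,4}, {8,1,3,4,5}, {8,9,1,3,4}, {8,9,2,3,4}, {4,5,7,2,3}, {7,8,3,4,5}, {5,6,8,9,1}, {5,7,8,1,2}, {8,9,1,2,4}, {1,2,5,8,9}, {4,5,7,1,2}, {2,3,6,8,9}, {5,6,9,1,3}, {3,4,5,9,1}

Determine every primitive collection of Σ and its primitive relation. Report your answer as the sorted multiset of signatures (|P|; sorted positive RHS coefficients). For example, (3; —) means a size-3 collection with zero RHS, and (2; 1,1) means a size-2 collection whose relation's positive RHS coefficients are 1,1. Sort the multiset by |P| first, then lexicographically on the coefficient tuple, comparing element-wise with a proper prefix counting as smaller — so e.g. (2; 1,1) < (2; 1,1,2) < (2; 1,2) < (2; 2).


Σ has 9 primitive collections:

  • {4,6}:  v_{4} + v_{6} = v_{3}  ⟹  sig = (2; 1)
  • {7,9}:  v_{7} + v_{9} = v_{2}  ⟹  sig = (2; 1)
  • {6,7}:  v_{6} + v_{7} = v_{2} + v_{3} + v_{5} + v_{8}  ⟹  sig = (2; 1,1,1,1)
  • {1,2,3}:  v_{1} + v_{2} + v_{3} = 0  ⟹  sig = (3; —)
  • {1,2,6}:  v_{1} + v_{2} + v_{6} = v_{5} + v_{8} + v_{9}  ⟹  sig = (3; 1,1,1)
  • {1,3,7}:  v_{1} + v_{3} + v_{7} = v_{4} + v_{5} + v_{8}  ⟹  sig = (3; 1,1,1)
  • {4,5,8,9}:  v_{4} + v_{5} + v_{8} + v_{9} = 0  ⟹  sig = (4; —)
  • {2,4,5,8}:  v_{2} + v_{4} + v_{5} + v_{8} = v_{7}  ⟹  sig = (4; 1)
  • {3,5,8,9}:  v_{3} + v_{5} + v_{8} + v_{9} = v_{6}  ⟹  sig = (4; 1)

Sorted signature multiset PRS(X):
    |P|=2: 3 collections, coeffs (1), (1), (1,1,1,1)
    |P|=3: 3 collections, coeffs (), (1,1,1), (1,1,1)
    |P|=4: 3 collections, coeffs (), (1), (1)


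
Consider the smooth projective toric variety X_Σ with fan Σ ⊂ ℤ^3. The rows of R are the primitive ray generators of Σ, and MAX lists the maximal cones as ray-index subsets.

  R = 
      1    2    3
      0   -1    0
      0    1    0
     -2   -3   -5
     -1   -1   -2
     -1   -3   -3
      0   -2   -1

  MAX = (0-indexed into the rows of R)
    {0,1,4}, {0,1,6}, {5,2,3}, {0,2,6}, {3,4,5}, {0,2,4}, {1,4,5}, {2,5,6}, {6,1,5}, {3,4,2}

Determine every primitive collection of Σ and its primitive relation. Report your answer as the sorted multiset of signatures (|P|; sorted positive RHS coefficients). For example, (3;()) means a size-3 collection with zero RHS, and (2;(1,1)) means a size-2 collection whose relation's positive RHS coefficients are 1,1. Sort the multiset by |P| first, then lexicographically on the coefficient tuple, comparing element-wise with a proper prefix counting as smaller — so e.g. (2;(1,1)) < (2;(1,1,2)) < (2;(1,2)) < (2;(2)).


The 7 primitive collections of Σ (r=7, n=3):

  • {1,2}:  v_{1} + v_{2} = 0 ; sig = (2;())
  • {0,3}:  v_{0} + v_{3} = v_{4} ; sig = (2;(1))
  • {0,5}:  v_{0} + v_{5} = v_{1} ; sig = (2;(1))
  • {4,6}:  v_{4} + v_{6} = v_{5} ; sig = (2;(1))
  • {1,3}:  v_{1} + v_{3} = v_{4} + v_{5} ; sig = (2;(1,1))
  • {3,6}:  v_{3} + v_{6} = v_{2} + 2·v_{5} ; sig = (2;(1,2))
  • {2,4,5}:  v_{2} + v_{4} + v_{5} = v_{3} ; sig = (3;(1))

Hence PRS(X_Σ) =
    (2;())
    (2;(1))
    (2;(1))
    (2;(1))
    (2;(1,1))
    (2;(1,2))
    (3;(1))


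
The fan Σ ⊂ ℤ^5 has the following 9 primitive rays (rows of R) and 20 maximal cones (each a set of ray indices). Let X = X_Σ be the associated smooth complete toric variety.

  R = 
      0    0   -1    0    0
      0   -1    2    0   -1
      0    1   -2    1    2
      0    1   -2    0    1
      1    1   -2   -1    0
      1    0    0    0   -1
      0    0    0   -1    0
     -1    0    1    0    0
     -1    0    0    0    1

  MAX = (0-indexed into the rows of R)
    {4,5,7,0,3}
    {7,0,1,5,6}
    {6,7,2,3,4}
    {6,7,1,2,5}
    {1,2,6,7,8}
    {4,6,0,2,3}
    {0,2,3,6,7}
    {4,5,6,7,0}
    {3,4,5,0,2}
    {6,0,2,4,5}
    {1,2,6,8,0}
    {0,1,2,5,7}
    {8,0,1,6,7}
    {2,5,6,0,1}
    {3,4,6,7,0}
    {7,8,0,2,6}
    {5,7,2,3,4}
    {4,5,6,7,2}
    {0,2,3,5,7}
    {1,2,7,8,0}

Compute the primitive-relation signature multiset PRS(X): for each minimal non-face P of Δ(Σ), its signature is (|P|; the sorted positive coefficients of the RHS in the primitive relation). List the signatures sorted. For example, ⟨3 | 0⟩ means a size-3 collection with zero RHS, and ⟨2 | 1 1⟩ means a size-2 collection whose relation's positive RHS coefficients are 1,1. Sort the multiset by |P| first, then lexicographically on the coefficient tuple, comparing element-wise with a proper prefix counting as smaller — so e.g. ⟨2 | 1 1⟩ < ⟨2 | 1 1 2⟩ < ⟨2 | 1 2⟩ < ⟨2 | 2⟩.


Primitive collections (9):

  P = {1,3}:  v_{1} + v_{3} = 0  so sig = ⟨2 | 0⟩
  P = {5,8}:  v_{5} + v_{8} = 0  so sig = ⟨2 | 0⟩
  P = {1,4}:  v_{1} + v_{4} = v_{5} + v_{6}  so sig = ⟨2 | 1 1⟩
  P = {4,8}:  v_{4} + v_{8} = v_{3} + v_{6}  so sig = ⟨2 | 1 1⟩
  P = {3,8}:  v_{3} + v_{8} = v_{0} + v_{2} + v_{6} + v_{7}  so sig = ⟨2 | 1 1 1 1⟩
  P = {3,5,6}:  v_{3} + v_{5} + v_{6} = v_{4}  so sig = ⟨3 | 1⟩
  P = {0,2,4,7}:  v_{0} + v_{2} + v_{4} + v_{7} = 2·v_{3}  so sig = ⟨4 | 2⟩
  P = {0,1,2,6,7}:  v_{0} + v_{1} + v_{2} + v_{6} + v_{7} = v_{8}  so sig = ⟨5 | 1⟩
  P = {0,2,5,6,7}:  v_{0} + v_{2} + v_{5} + v_{6} + v_{7} = v_{3}  so sig = ⟨5 | 1⟩

Sorted signature multiset PRS(X):
[⟨2 | 0⟩, ⟨2 | 0⟩, ⟨2 | 1 1⟩, ⟨2 | 1 1⟩, ⟨2 | 1 1 1 1⟩, ⟨3 | 1⟩, ⟨4 | 2⟩, ⟨5 | 1⟩, ⟨5 | 1⟩]


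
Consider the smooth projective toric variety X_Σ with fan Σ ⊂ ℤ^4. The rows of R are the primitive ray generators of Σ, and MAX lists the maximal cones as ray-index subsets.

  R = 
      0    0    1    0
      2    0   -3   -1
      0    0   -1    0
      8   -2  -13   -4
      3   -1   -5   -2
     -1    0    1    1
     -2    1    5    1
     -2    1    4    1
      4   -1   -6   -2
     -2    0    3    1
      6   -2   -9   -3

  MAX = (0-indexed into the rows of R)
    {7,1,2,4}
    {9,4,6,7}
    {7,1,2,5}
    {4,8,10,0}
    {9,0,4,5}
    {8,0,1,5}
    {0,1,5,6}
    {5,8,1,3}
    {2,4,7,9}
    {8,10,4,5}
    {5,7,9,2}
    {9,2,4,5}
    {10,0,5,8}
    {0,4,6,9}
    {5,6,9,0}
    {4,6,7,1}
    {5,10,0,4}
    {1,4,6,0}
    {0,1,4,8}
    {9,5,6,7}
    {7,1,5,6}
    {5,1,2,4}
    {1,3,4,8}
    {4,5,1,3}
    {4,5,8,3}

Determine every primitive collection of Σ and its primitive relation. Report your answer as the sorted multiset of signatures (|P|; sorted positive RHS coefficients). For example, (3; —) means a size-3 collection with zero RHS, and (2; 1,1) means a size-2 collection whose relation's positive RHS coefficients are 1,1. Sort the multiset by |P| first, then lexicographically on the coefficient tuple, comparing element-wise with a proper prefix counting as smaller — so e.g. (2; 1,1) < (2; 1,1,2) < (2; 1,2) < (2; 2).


Δ(Σ) — 11 vertices, 24 min non-faces:

  P={0,2}:  v_{0} + v_{2} = 0 — sig = (2; —)
  P={1,9}:  v_{1} + v_{9} = 0 — sig = (2; —)
  P={0,7}:  v_{0} + v_{7} = v_{6} — sig = (2; 1)
  P={2,6}:  v_{2} + v_{6} = v_{7} — sig = (2; 1)
  P={3,7}:  v_{3} + v_{7} = v_{1} + v_{8} — sig = (2; 1,1)
  P={7,8}:  v_{7} + v_{8} = v_{0} + v_{1} — sig = (2; 1,1)
  P={7,10}:  v_{7} + v_{10} = v_{0} + v_{8} — sig = (2; 1,1)
  P={2,8}:  v_{2} + v_{8} = v_{1} + v_{4} + v_{5} — sig = (2; 1,1,1)
  P={2,10}:  v_{2} + v_{10} = v_{4} + v_{5} + v_{8} — sig = (2; 1,1,1)
  P={3,6}:  v_{3} + v_{6} = v_{0} + v_{1} + v_{8} — sig = (2; 1,1,1)
  P={3,9}:  v_{3} + v_{9} = v_{4} + v_{5} + v_{8} — sig = (2; 1,1,1)
  P={8,9}:  v_{8} + v_{9} = v_{0} + v_{4} + v_{5} — sig = (2; 1,1,1)
  P={3,10}:  v_{3} + v_{10} = v_{4} + v_{5} + 3·v_{8} — sig = (2; 1,1,3)
  P={6,8}:  v_{6} + v_{8} = 2·v_{0} + v_{1} — sig = (2; 1,2)
  P={6,10}:  v_{6} + v_{10} = 2·v_{0} + v_{8} — sig = (2; 1,2)
  P={0,3}:  v_{0} + v_{3} = 2·v_{8} — sig = (2; 2)
  P={1,10}:  v_{1} + v_{10} = 2·v_{8} — sig = (2; 2)
  P={2,3}:  v_{2} + v_{3} = 2·v_{1} + 2·v_{4} + 2·v_{5} — sig = (2; 2,2,2)
  P={9,10}:  v_{9} + v_{10} = 2·v_{0} + 2·v_{4} + 2·v_{5} — sig = (2; 2,2,2)
  P={4,5,7}:  v_{4} + v_{5} + v_{7} = 0 — sig = (3; —)
  P={4,5,6}:  v_{4} + v_{5} + v_{6} = v_{0} — sig = (3; 1)
  P={0,1,4,5}:  v_{0} + v_{1} + v_{4} + v_{5} = v_{8} — sig = (4; 1)
  P={0,4,5,8}:  v_{0} + v_{4} + v_{5} + v_{8} = v_{10} — sig = (4; 1)
  P={1,4,5,8}:  v_{1} + v_{4} + v_{5} + v_{8} = v_{3} — sig = (4; 1)

so the primitive-relation signature multiset is
    (2; —)
    (2; —)
    (2; 1)
    (2; 1)
    (2; 1,1)
    (2; 1,1)
    (2; 1,1)
    (2; 1,1,1)
    (2; 1,1,1)
    (2; 1,1,1)
    (2; 1,1,1)
    (2; 1,1,1)
    (2; 1,1,3)
    (2; 1,2)
    (2; 1,2)
    (2; 2)
    (2; 2)
    (2; 2,2,2)
    (2; 2,2,2)
    (3; —)
    (3; 1)
    (4; 1)
    (4; 1)
    (4; 1)


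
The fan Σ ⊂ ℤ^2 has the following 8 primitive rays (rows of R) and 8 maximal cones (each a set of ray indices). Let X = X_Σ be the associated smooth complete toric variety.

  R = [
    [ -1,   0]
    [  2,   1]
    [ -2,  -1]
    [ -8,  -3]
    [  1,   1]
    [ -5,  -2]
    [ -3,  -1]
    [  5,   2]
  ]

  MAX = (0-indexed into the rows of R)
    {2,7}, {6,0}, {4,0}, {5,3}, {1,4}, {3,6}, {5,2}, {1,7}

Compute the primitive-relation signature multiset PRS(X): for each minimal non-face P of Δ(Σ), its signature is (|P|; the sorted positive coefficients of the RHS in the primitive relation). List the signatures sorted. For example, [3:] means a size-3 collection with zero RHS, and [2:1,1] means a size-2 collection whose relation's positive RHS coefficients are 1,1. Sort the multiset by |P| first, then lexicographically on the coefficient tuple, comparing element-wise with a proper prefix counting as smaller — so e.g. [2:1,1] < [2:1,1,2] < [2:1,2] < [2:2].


Σ has 20 primitive collections:

  {1,2}:  v_{1} + v_{2} = 0  so sig = [2:]
  {5,7}:  v_{5} + v_{7} = 0  so sig = [2:]
  {0,1}:  v_{0} + v_{1} = v_{4}  so sig = [2:1]
  {0,2}:  v_{0} + v_{2} = v_{6}  so sig = [2:1]
  {1,5}:  v_{1} + v_{5} = v_{6}  so sig = [2:1]
  {1,6}:  v_{1} + v_{6} = v_{0}  so sig = [2:1]
  {2,4}:  v_{2} + v_{4} = v_{0}  so sig = [2:1]
  {2,6}:  v_{2} + v_{6} = v_{5}  so sig = [2:1]
  {3,7}:  v_{3} + v_{7} = v_{6}  so sig = [2:1]
  {5,6}:  v_{5} + v_{6} = v_{3}  so sig = [2:1]
  {6,7}:  v_{6} + v_{7} = v_{1}  so sig = [2:1]
  {4,5}:  v_{4} + v_{5} = v_{0} + v_{6}  so sig = [2:1,1]
  {3,4}:  v_{3} + v_{4} = v_{0} + 2·v_{6}  so sig = [2:1,2]
  {0,5}:  v_{0} + v_{5} = 2·v_{6}  so sig = [2:2]
  {0,7}:  v_{0} + v_{7} = 2·v_{1}  so sig = [2:2]
  {1,3}:  v_{1} + v_{3} = 2·v_{6}  so sig = [2:2]
  {2,3}:  v_{2} + v_{3} = 2·v_{5}  so sig = [2:2]
  {4,6}:  v_{4} + v_{6} = 2·v_{0}  so sig = [2:2]
  {0,3}:  v_{0} + v_{3} = 3·v_{6}  so sig = [2:3]
  {4,7}:  v_{4} + v_{7} = 3·v_{1}  so sig = [2:3]

Signatures (|P|; sorted positive RHS coefficients), sorted:
    [2:]
    [2:]
    [2:1]
    [2:1]
    [2:1]
    [2:1]
    [2:1]
    [2:1]
    [2:1]
    [2:1]
    [2:1]
    [2:1,1]
    [2:1,2]
    [2:2]
    [2:2]
    [2:2]
    [2:2]
    [2:2]
    [2:3]
    [2:3]


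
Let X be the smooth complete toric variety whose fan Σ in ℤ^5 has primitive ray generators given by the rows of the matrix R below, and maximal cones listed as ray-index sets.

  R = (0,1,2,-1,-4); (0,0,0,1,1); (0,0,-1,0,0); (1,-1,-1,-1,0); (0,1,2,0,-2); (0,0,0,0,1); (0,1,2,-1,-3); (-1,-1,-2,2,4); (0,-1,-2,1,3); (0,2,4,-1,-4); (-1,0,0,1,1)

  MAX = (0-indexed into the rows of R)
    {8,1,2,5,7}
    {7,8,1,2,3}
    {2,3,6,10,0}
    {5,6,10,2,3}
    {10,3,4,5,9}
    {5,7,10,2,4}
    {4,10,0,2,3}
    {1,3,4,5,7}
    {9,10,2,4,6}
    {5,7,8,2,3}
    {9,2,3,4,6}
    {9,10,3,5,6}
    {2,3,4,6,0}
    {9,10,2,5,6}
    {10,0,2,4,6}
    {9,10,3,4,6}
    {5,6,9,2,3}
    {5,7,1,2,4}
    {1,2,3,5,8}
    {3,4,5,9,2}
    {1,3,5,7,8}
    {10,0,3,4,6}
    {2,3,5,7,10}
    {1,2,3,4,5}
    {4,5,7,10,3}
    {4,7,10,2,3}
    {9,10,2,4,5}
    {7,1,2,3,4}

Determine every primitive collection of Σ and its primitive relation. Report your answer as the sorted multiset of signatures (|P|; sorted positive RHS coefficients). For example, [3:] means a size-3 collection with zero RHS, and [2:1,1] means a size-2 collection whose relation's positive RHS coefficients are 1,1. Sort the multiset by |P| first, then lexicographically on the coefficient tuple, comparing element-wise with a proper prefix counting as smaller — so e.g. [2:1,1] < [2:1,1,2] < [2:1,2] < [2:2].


Σ has 20 primitive collections:

  P={6,8}:  v_{6} + v_{8} = 0  ⟹  sig = [2:]
  P={0,5}:  v_{0} + v_{5} = v_{6}  ⟹  sig = [2:1]
  P={1,6}:  v_{1} + v_{6} = v_{4}  ⟹  sig = [2:1]
  P={4,8}:  v_{4} + v_{8} = v_{1}  ⟹  sig = [2:1]
  P={6,7}:  v_{6} + v_{7} = v_{10}  ⟹  sig = [2:1]
  P={8,10}:  v_{8} + v_{10} = v_{7}  ⟹  sig = [2:1]
  P={1,10}:  v_{1} + v_{10} = v_{4} + v_{7}  ⟹  sig = [2:1,1]
  P={8,9}:  v_{8} + v_{9} = v_{4} + v_{5}  ⟹  sig = [2:1,1]
  P={7,9}:  v_{7} + v_{9} = v_{4} + v_{5} + v_{10}  ⟹  sig = [2:1,1,1]
  P={0,8}:  v_{0} + v_{8} = v_{2} + v_{3} + v_{4} + v_{10}  ⟹  sig = [2:1,1,1,1]
  P={0,1}:  v_{0} + v_{1} = v_{2} + v_{3} + 2·v_{4} + v_{10}  ⟹  sig = [2:1,1,1,2]
  P={0,7}:  v_{0} + v_{7} = v_{2} + v_{3} + v_{4} + 2·v_{10}  ⟹  sig = [2:1,1,1,2]
  P={0,9}:  v_{0} + v_{9} = v_{4} + 2·v_{6}  ⟹  sig = [2:1,2]
  P={1,9}:  v_{1} + v_{9} = 2·v_{4} + v_{5}  ⟹  sig = [2:1,2]
  P={4,5,6}:  v_{4} + v_{5} + v_{6} = v_{9}  ⟹  sig = [3:1]
  P={2,3,9,10}:  v_{2} + v_{3} + v_{9} + v_{10} = v_{6}  ⟹  sig = [4:1]
  P={2,3,4,5,10}:  v_{2} + v_{3} + v_{4} + v_{5} + v_{10} = 0  ⟹  sig = [5:]
  P={2,3,4,5,7}:  v_{2} + v_{3} + v_{4} + v_{5} + v_{7} = v_{8}  ⟹  sig = [5:1]
  P={2,3,4,6,10}:  v_{2} + v_{3} + v_{4} + v_{6} + v_{10} = v_{0}  ⟹  sig = [5:1]
  P={1,2,3,5,7}:  v_{1} + v_{2} + v_{3} + v_{5} + v_{7} = 2·v_{8}  ⟹  sig = [5:2]

Sorted signature multiset PRS(X):
    [2:]
    [2:1]
    [2:1]
    [2:1]
    [2:1]
    [2:1]
    [2:1,1]
    [2:1,1]
    [2:1,1,1]
    [2:1,1,1,1]
    [2:1,1,1,2]
    [2:1,1,1,2]
    [2:1,2]
    [2:1,2]
    [3:1]
    [4:1]
    [5:]
    [5:1]
    [5:1]
    [5:2]


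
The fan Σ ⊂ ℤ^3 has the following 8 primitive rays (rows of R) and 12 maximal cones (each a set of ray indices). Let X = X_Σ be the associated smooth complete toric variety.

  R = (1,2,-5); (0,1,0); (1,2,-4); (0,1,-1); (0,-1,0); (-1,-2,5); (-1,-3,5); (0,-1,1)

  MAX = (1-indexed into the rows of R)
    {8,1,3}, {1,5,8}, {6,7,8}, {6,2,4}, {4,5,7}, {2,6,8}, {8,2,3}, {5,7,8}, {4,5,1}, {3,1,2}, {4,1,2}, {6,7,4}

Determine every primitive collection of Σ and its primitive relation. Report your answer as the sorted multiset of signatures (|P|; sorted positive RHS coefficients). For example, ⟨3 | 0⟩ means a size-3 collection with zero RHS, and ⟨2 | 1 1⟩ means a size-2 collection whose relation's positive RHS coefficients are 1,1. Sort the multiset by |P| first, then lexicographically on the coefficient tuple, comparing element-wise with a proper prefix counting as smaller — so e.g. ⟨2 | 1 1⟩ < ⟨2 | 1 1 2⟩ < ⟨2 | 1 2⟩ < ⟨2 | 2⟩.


Primitive collections (11):

  P = {1,6}:  v_{1} + v_{6} = 0  ⇒ sig = ⟨2 | 0⟩
  P = {2,5}:  v_{2} + v_{5} = 0  ⇒ sig = ⟨2 | 0⟩
  P = {4,8}:  v_{4} + v_{8} = 0  ⇒ sig = ⟨2 | 0⟩
  P = {1,7}:  v_{1} + v_{7} = v_{5}  ⇒ sig = ⟨2 | 1⟩
  P = {2,7}:  v_{2} + v_{7} = v_{6}  ⇒ sig = ⟨2 | 1⟩
  P = {3,7}:  v_{3} + v_{7} = v_{8}  ⇒ sig = ⟨2 | 1⟩
  P = {5,6}:  v_{5} + v_{6} = v_{7}  ⇒ sig = ⟨2 | 1⟩
  P = {3,4}:  v_{3} + v_{4} = v_{1} + v_{2}  ⇒ sig = ⟨2 | 1 1⟩
  P = {3,5}:  v_{3} + v_{5} = v_{1} + v_{8}  ⇒ sig = ⟨2 | 1 1⟩
  P = {3,6}:  v_{3} + v_{6} = v_{2} + v_{8}  ⇒ sig = ⟨2 | 1 1⟩
  P = {1,2,8}:  v_{1} + v_{2} + v_{8} = v_{3}  ⇒ sig = ⟨3 | 1⟩

Sorted signature multiset PRS(X):
[⟨2 | 0⟩, ⟨2 | 0⟩, ⟨2 | 0⟩, ⟨2 | 1⟩, ⟨2 | 1⟩, ⟨2 | 1⟩, ⟨2 | 1⟩, ⟨2 | 1 1⟩, ⟨2 | 1 1⟩, ⟨2 | 1 1⟩, ⟨3 | 1⟩]


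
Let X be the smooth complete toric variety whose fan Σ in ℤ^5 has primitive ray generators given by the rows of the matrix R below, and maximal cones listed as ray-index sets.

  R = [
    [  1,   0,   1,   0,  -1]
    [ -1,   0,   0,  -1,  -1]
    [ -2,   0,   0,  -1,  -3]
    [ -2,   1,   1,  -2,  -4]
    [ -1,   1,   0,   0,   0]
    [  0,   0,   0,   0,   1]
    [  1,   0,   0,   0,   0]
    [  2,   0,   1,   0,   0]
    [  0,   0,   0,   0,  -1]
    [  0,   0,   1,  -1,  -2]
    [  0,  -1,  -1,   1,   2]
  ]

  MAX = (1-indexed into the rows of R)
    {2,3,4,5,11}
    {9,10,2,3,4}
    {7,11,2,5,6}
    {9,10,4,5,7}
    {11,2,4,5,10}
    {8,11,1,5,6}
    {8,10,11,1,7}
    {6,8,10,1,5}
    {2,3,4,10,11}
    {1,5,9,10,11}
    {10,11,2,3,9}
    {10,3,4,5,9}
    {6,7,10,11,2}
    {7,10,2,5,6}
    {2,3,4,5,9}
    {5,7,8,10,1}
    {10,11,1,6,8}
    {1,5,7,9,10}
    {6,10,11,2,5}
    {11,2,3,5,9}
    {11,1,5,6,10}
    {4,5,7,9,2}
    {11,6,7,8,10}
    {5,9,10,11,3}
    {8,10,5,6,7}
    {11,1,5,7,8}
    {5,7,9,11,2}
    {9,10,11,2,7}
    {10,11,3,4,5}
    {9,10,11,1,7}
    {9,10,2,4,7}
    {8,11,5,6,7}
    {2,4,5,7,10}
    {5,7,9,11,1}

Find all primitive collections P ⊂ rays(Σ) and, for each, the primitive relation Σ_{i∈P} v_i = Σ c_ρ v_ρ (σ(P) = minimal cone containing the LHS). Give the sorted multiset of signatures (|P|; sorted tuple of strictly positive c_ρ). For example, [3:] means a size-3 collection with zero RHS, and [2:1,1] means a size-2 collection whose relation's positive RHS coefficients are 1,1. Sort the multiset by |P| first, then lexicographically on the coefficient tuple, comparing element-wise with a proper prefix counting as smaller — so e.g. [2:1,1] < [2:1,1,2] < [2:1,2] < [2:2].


Δ(Σ) — 11 vertices, 18 min non-faces:

  P = {6,9}:  v_{6} + v_{9} = 0 ; sig = [2:]
  P = {1,2}:  v_{1} + v_{2} = v_{10} ; sig = [2:1]
  P = {3,6}:  v_{3} + v_{6} = v_{4} + v_{11} ; sig = [2:1,1]
  P = {3,8}:  v_{3} + v_{8} = v_{9} + v_{10} ; sig = [2:1,1]
  P = {8,9}:  v_{8} + v_{9} = v_{1} + v_{7} ; sig = [2:1,1]
  P = {2,8}:  v_{2} + v_{8} = v_{6} + v_{7} + v_{10} ; sig = [2:1,1,1]
  P = {4,6}:  v_{4} + v_{6} = v_{2} + v_{5} + v_{10} ; sig = [2:1,1,1]
  P = {1,4}:  v_{1} + v_{4} = v_{5} + v_{9} + 2·v_{10} ; sig = [2:1,1,2]
  P = {4,8}:  v_{4} + v_{8} = v_{5} + v_{7} + 2·v_{10} ; sig = [2:1,1,2]
  P = {1,3}:  v_{1} + v_{3} = v_{5} + 2·v_{9} + 2·v_{10} + v_{11} ; sig = [2:1,1,2,2]
  P = {3,7}:  v_{3} + v_{7} = v_{2} + 2·v_{9} ; sig = [2:1,2]
  P = {1,6,7}:  v_{1} + v_{6} + v_{7} = v_{8} ; sig = [3:1]
  P = {4,9,11}:  v_{4} + v_{9} + v_{11} = v_{3} ; sig = [3:1]
  P = {4,7,11}:  v_{4} + v_{7} + v_{11} = v_{2} + v_{9} ; sig = [3:1,1]
  P = {5,7,10,11}:  v_{5} + v_{7} + v_{10} + v_{11} = 0 ; sig = [4:]
  P = {2,5,9,10}:  v_{2} + v_{5} + v_{9} + v_{10} = v_{4} ; sig = [4:1]
  P = {5,8,10,11}:  v_{5} + v_{8} + v_{10} + v_{11} = v_{1} + v_{6} ; sig = [4:1,1]
  P = {2,3,5,10}:  v_{2} + v_{3} + v_{5} + v_{10} = 2·v_{4} + v_{11} ; sig = [4:1,2]

Signatures (|P|; sorted positive RHS coefficients), sorted:
{ [2:],  [2:1],  [2:1,1] ×3,  [2:1,1,1] ×2,  [2:1,1,2] ×2,  [2:1,1,2,2],  [2:1,2],  [3:1] ×2,  [3:1,1],  [4:],  [4:1],  [4:1,1],  [4:1,2] }


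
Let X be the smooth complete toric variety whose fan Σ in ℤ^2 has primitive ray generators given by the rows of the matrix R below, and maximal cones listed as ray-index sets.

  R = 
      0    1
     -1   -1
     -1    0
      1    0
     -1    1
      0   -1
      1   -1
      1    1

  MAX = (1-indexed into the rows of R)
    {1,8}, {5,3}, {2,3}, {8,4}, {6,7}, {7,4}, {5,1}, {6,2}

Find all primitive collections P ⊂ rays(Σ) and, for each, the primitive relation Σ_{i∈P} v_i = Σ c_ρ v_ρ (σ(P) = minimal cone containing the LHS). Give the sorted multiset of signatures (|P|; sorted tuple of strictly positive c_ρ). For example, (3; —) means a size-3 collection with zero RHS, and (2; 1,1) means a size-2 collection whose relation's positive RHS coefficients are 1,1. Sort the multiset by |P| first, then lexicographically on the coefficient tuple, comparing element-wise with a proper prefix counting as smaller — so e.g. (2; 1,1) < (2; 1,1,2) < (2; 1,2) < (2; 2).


Primitive collections (20):

  • {1,6}:  v_{1} + v_{6} = 0 — sig = (2; —)
  • {2,8}:  v_{2} + v_{8} = 0 — sig = (2; —)
  • {3,4}:  v_{3} + v_{4} = 0 — sig = (2; —)
  • {5,7}:  v_{5} + v_{7} = 0 — sig = (2; —)
  • {1,2}:  v_{1} + v_{2} = v_{3} — sig = (2; 1)
  • {1,3}:  v_{1} + v_{3} = v_{5} — sig = (2; 1)
  • {1,4}:  v_{1} + v_{4} = v_{8} — sig = (2; 1)
  • {1,7}:  v_{1} + v_{7} = v_{4} — sig = (2; 1)
  • {2,4}:  v_{2} + v_{4} = v_{6} — sig = (2; 1)
  • {3,6}:  v_{3} + v_{6} = v_{2} — sig = (2; 1)
  • {3,7}:  v_{3} + v_{7} = v_{6} — sig = (2; 1)
  • {3,8}:  v_{3} + v_{8} = v_{1} — sig = (2; 1)
  • {4,5}:  v_{4} + v_{5} = v_{1} — sig = (2; 1)
  • {4,6}:  v_{4} + v_{6} = v_{7} — sig = (2; 1)
  • {5,6}:  v_{5} + v_{6} = v_{3} — sig = (2; 1)
  • {6,8}:  v_{6} + v_{8} = v_{4} — sig = (2; 1)
  • {2,5}:  v_{2} + v_{5} = 2·v_{3} — sig = (2; 2)
  • {2,7}:  v_{2} + v_{7} = 2·v_{6} — sig = (2; 2)
  • {5,8}:  v_{5} + v_{8} = 2·v_{1} — sig = (2; 2)
  • {7,8}:  v_{7} + v_{8} = 2·v_{4} — sig = (2; 2)

so the primitive-relation signature multiset is
    (2; —)
    (2; —)
    (2; —)
    (2; —)
    (2; 1)
    (2; 1)
    (2; 1)
    (2; 1)
    (2; 1)
    (2; 1)
    (2; 1)
    (2; 1)
    (2; 1)
    (2; 1)
    (2; 1)
    (2; 1)
    (2; 2)
    (2; 2)
    (2; 2)
    (2; 2)


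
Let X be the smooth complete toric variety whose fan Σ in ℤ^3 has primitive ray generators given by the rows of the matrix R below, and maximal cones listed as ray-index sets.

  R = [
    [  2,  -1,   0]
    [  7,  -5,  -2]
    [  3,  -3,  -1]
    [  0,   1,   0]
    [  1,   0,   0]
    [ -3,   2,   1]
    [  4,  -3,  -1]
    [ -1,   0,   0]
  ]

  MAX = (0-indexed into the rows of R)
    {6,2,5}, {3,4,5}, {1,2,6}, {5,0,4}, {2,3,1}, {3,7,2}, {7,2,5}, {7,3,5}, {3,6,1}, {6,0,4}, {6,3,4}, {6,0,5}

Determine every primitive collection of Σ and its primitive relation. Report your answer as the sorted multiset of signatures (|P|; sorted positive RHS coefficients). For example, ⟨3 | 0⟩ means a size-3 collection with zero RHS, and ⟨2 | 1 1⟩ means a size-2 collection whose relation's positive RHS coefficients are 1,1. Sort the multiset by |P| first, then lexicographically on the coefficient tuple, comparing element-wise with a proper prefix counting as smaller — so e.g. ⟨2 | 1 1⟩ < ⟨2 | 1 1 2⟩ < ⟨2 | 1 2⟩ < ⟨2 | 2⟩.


The 14 primitive collections of Σ (r=8, n=3):

  P={4,7}:  v_{4} + v_{7} = 0  ⇒ sig = ⟨2 | 0⟩
  P={1,5}:  v_{1} + v_{5} = v_{6}  ⇒ sig = ⟨2 | 1⟩
  P={2,4}:  v_{2} + v_{4} = v_{6}  ⇒ sig = ⟨2 | 1⟩
  P={6,7}:  v_{6} + v_{7} = v_{2}  ⇒ sig = ⟨2 | 1⟩
  P={0,7}:  v_{0} + v_{7} = v_{5} + v_{6}  ⇒ sig = ⟨2 | 1 1⟩
  P={0,1}:  v_{0} + v_{1} = v_{4} + 2·v_{6}  ⇒ sig = ⟨2 | 1 2⟩
  P={0,2}:  v_{0} + v_{2} = v_{5} + 2·v_{6}  ⇒ sig = ⟨2 | 1 2⟩
  P={1,4}:  v_{1} + v_{4} = v_{3} + 2·v_{6}  ⇒ sig = ⟨2 | 1 2⟩
  P={1,7}:  v_{1} + v_{7} = 2·v_{2} + v_{3}  ⇒ sig = ⟨2 | 1 2⟩
  P={0,3}:  v_{0} + v_{3} = 2·v_{4}  ⇒ sig = ⟨2 | 2⟩
  P={2,3,5}:  v_{2} + v_{3} + v_{5} = 0  ⇒ sig = ⟨3 | 0⟩
  P={2,3,6}:  v_{2} + v_{3} + v_{6} = v_{1}  ⇒ sig = ⟨3 | 1⟩
  P={3,5,6}:  v_{3} + v_{5} + v_{6} = v_{4}  ⇒ sig = ⟨3 | 1⟩
  P={4,5,6}:  v_{4} + v_{5} + v_{6} = v_{0}  ⇒ sig = ⟨3 | 1⟩

so the primitive-relation signature multiset is
    ⟨2 | 0⟩
    ⟨2 | 1⟩
    ⟨2 | 1⟩
    ⟨2 | 1⟩
    ⟨2 | 1 1⟩
    ⟨2 | 1 2⟩
    ⟨2 | 1 2⟩
    ⟨2 | 1 2⟩
    ⟨2 | 1 2⟩
    ⟨2 | 2⟩
    ⟨3 | 0⟩
    ⟨3 | 1⟩
    ⟨3 | 1⟩
    ⟨3 | 1⟩


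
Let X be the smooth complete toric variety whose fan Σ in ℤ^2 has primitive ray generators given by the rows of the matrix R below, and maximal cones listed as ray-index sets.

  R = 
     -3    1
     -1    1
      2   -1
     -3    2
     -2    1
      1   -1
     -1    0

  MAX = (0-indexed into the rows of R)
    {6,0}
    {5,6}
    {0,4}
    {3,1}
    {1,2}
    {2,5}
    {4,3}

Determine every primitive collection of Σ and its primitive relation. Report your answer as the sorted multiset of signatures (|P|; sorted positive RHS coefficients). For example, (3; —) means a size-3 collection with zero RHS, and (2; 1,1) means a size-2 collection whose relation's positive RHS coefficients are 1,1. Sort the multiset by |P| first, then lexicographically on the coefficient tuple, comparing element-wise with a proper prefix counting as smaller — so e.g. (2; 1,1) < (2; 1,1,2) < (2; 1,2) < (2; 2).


Minimal non-faces — 14 found among 7 rays, 7 max cones:

  • {1,5}:  v_{1} + v_{5} = 0 — sig = (2; —)
  • {2,4}:  v_{2} + v_{4} = 0 — sig = (2; —)
  • {0,2}:  v_{0} + v_{2} = v_{6} — sig = (2; 1)
  • {1,4}:  v_{1} + v_{4} = v_{3} — sig = (2; 1)
  • {1,6}:  v_{1} + v_{6} = v_{4} — sig = (2; 1)
  • {2,3}:  v_{2} + v_{3} = v_{1} — sig = (2; 1)
  • {2,6}:  v_{2} + v_{6} = v_{5} — sig = (2; 1)
  • {3,5}:  v_{3} + v_{5} = v_{4} — sig = (2; 1)
  • {4,5}:  v_{4} + v_{5} = v_{6} — sig = (2; 1)
  • {4,6}:  v_{4} + v_{6} = v_{0} — sig = (2; 1)
  • {0,1}:  v_{0} + v_{1} = 2·v_{4} — sig = (2; 2)
  • {0,5}:  v_{0} + v_{5} = 2·v_{6} — sig = (2; 2)
  • {3,6}:  v_{3} + v_{6} = 2·v_{4} — sig = (2; 2)
  • {0,3}:  v_{0} + v_{3} = 3·v_{4} — sig = (2; 3)

Signatures (|P|; sorted positive RHS coefficients), sorted:
[(2; —), (2; —), (2; 1), (2; 1), (2; 1), (2; 1), (2; 1), (2; 1), (2; 1), (2; 1), (2; 2), (2; 2), (2; 2), (2; 3)]


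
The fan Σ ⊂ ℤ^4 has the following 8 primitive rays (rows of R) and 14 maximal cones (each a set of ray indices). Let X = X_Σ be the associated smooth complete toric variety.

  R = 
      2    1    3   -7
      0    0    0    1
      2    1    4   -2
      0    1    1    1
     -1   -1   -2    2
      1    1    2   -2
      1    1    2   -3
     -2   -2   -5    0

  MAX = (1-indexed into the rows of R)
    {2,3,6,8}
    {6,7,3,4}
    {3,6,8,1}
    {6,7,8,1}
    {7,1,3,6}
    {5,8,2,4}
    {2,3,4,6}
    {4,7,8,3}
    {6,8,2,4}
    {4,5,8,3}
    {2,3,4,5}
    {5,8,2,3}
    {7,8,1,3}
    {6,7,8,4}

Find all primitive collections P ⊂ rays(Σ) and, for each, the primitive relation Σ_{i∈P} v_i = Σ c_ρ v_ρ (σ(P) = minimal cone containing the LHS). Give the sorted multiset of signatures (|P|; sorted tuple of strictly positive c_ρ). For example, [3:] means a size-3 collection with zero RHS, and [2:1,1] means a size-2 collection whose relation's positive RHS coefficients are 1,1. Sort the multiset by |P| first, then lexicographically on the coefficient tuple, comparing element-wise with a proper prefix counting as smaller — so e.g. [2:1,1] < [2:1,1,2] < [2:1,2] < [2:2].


Minimal non-faces — 9 found among 8 rays, 14 max cones:

  P = {5,6}:  v_{5} + v_{6} = 0 — sig = [2:]
  P = {2,7}:  v_{2} + v_{7} = v_{6} — sig = [2:1]
  P = {1,5}:  v_{1} + v_{5} = v_{3} + v_{7} + v_{8} — sig = [2:1,1,1]
  P = {5,7}:  v_{5} + v_{7} = v_{3} + v_{4} + v_{8} — sig = [2:1,1,1]
  P = {1,2}:  v_{1} + v_{2} = v_{3} + 2·v_{6} + v_{8} — sig = [2:1,1,2]
  P = {1,4}:  v_{1} + v_{4} = 2·v_{7} — sig = [2:2]
  P = {2,3,4,8}:  v_{2} + v_{3} + v_{4} + v_{8} = 0 — sig = [4:]
  P = {3,4,6,8}:  v_{3} + v_{4} + v_{6} + v_{8} = v_{7} — sig = [4:1]
  P = {3,6,7,8}:  v_{3} + v_{6} + v_{7} + v_{8} = v_{1} — sig = [4:1]

Signatures (|P|; sorted positive RHS coefficients), sorted:
{ [2:],  [2:1],  [2:1,1,1] ×2,  [2:1,1,2],  [2:2],  [4:],  [4:1] ×2 }


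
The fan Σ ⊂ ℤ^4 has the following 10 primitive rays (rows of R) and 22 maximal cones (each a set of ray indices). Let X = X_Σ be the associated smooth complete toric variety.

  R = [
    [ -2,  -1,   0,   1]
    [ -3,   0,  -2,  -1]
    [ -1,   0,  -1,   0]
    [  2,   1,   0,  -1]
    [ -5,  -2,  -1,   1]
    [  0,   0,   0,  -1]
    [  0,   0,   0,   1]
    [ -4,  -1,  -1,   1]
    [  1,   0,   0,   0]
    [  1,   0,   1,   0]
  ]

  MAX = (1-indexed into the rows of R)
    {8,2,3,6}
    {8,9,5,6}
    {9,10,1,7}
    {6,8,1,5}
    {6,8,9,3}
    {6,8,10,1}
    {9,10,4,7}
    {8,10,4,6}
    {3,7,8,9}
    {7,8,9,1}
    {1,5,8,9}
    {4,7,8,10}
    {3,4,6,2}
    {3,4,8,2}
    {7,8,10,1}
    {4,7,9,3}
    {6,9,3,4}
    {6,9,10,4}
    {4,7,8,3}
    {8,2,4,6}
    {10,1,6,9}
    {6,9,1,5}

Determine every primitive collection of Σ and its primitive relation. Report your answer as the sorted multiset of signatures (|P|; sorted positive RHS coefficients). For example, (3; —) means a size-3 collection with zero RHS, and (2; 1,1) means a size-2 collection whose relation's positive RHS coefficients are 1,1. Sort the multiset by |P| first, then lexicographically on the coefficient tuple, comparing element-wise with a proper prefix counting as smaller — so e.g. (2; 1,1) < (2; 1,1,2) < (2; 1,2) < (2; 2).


Primitive collections (17):

  {1,4}:  v_{1} + v_{4} = 0  so sig = (2; —)
  {3,10}:  v_{3} + v_{10} = 0  so sig = (2; —)
  {6,7}:  v_{6} + v_{7} = 0  so sig = (2; —)
  {1,3}:  v_{1} + v_{3} = v_{8} + v_{9}  so sig = (2; 1,1)
  {1,2}:  v_{1} + v_{2} = v_{3} + v_{6} + v_{8}  so sig = (2; 1,1,1)
  {2,7}:  v_{2} + v_{7} = v_{3} + v_{4} + v_{8}  so sig = (2; 1,1,1)
  {2,10}:  v_{2} + v_{10} = v_{4} + v_{6} + v_{8}  so sig = (2; 1,1,1)
  {4,5}:  v_{4} + v_{5} = v_{6} + v_{8} + v_{9}  so sig = (2; 1,1,1)
  {5,7}:  v_{5} + v_{7} = v_{1} + v_{8} + v_{9}  so sig = (2; 1,1,1)
  {2,5}:  v_{2} + v_{5} = v_{3} + 2·v_{6} + 2·v_{8} + v_{9}  so sig = (2; 1,1,2,2)
  {2,9}:  v_{2} + v_{9} = 2·v_{3} + v_{6}  so sig = (2; 1,2)
  {5,10}:  v_{5} + v_{10} = 2·v_{1} + v_{6}  so sig = (2; 1,2)
  {3,5}:  v_{3} + v_{5} = v_{6} + 2·v_{8} + 2·v_{9}  so sig = (2; 1,2,2)
  {4,8,9}:  v_{4} + v_{8} + v_{9} = v_{3}  so sig = (3; 1)
  {8,9,10}:  v_{8} + v_{9} + v_{10} = v_{1}  so sig = (3; 1)
  {1,6,8,9}:  v_{1} + v_{6} + v_{8} + v_{9} = v_{5}  so sig = (4; 1)
  {3,4,6,8}:  v_{3} + v_{4} + v_{6} + v_{8} = v_{2}  so sig = (4; 1)

Hence PRS(X_Σ) =
    |P|=2: 13 collections, coeffs (), (), (), (1,1), (1,1,1), (1,1,1), (1,1,1), (1,1,1), (1,1,1), (1,1,2,2), (1,2), (1,2), (1,2,2)
    |P|=3: 2 collections, coeffs (1), (1)
    |P|=4: 2 collections, coeffs (1), (1)


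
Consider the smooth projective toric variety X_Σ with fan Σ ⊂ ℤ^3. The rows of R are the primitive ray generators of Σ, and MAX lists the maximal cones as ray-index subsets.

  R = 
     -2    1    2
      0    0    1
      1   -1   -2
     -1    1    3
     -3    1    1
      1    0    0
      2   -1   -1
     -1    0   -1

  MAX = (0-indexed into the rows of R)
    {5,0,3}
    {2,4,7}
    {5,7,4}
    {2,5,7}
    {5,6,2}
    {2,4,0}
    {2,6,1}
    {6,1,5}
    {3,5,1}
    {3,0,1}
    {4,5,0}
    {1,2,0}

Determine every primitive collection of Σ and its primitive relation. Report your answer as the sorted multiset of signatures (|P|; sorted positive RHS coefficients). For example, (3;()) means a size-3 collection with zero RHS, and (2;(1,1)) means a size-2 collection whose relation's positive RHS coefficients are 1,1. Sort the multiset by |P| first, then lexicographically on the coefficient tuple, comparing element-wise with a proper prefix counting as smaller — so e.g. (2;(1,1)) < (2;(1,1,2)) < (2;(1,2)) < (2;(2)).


14 collections generate NE(X_Σ); each relation:

  • {0,6}:  v_{0} + v_{6} = v_{1} — sig = (2;(1))
  • {0,7}:  v_{0} + v_{7} = v_{4} — sig = (2;(1))
  • {2,3}:  v_{2} + v_{3} = v_{1} — sig = (2;(1))
  • {3,7}:  v_{3} + v_{7} = v_{0} — sig = (2;(1))
  • {6,7}:  v_{6} + v_{7} = v_{2} — sig = (2;(1))
  • {1,7}:  v_{1} + v_{7} = v_{0} + v_{2} — sig = (2;(1,1))
  • {4,6}:  v_{4} + v_{6} = v_{0} + v_{2} — sig = (2;(1,1))
  • {1,4}:  v_{1} + v_{4} = 2·v_{0} + v_{2} — sig = (2;(1,2))
  • {3,6}:  v_{3} + v_{6} = 2·v_{1} + v_{5} — sig = (2;(1,2))
  • {3,4}:  v_{3} + v_{4} = 2·v_{0} — sig = (2;(2))
  • {0,2,5}:  v_{0} + v_{2} + v_{5} = 0 — sig = (3;())
  • {0,1,5}:  v_{0} + v_{1} + v_{5} = v_{3} — sig = (3;(1))
  • {1,2,5}:  v_{1} + v_{2} + v_{5} = v_{6} — sig = (3;(1))
  • {2,4,5}:  v_{2} + v_{4} + v_{5} = v_{7} — sig = (3;(1))

so the primitive-relation signature multiset is
[(2;(1)), (2;(1)), (2;(1)), (2;(1)), (2;(1)), (2;(1,1)), (2;(1,1)), (2;(1,2)), (2;(1,2)), (2;(2)), (3;()), (3;(1)), (3;(1)), (3;(1))]
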